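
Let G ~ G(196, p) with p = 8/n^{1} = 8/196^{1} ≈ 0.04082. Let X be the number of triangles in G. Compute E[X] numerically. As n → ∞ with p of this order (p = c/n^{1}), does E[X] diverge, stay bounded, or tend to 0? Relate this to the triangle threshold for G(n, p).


Number of potential triangles: C(196, 3) = 1235780.
Each occurs with probability p³ ≈ (0.04082)³ ≈ 6.799888e-05.
By linearity: E[X] = C(196, 3)·p³ ≈ 1235780 · 6.799888e-05 ≈ 84.0317.
Here α = 1, so p = 8/n is exactly at the triangle threshold p ~ 1/n. Asymptotically E[X] → c³/6 = 8³/6 = 256/3 ≈ 85.3333, a bounded constant. In this regime the triangle count is asymptotically Poisson(c³/6).

E[X] ≈ 84.0317; in regime p = Θ(1/n^{1}) E[X] stays bounded (at the triangle threshold p ~ 1/n).


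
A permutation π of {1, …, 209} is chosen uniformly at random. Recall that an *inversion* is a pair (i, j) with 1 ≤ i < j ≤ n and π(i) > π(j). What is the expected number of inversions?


Write X = Σ X_I over the C(209, 2) = 21736 pairs i < j, with X_I the indicator of one inversion.
There are 21736 indicators.
For each fixed pair i < j, the values π(i) and π(j) are two distinct elements of {1, …, 209} in uniformly random order; by symmetry P[π(i) > π(j)] = 1/2.
By linearity: E[X] = 21736 · (1/2) = C(209, 2) · (1/2) = 21736/2 = 10868 ≈ 10868.000.

E[X] = 10868 = 10868.000.


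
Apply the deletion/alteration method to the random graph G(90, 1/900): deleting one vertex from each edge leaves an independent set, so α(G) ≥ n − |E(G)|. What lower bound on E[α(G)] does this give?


E[|E(G)|] = C(90, 2)·p = 4005 · (1/900) = 89/20.
E[α(G)] ≥ n − E[|E(G)|] = 90 − 89/20 = 1711/20.
Numerically: ≈ 85.55000.
(This is only a lower bound; the true E[α(G)] may be larger.)

E[α(G)] ≥ 1711/20 ≈ 85.55000.


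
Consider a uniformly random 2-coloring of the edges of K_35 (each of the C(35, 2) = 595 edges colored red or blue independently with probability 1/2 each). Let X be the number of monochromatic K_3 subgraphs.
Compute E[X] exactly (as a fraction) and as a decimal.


Let X = Σ_S X_S over the C(35, 3) = 6545 subsets S of size 3, where X_S = 1 if the K_3 on S is monochromatic.
For a fixed S, the K_3 on S has C(3, 2) = 3 edges. P[all 3 edges red] = (1/2)^3, and likewise for blue, so P[monochromatic] = 2·(1/2)^3 = 2^{1 − 3} = 1/4.
Summing: E[X] = C(35, 3) · 2^{1 − 3} = 6545 · 1/4 = 6545/4.
Numerically: E[X] ≈ 1636.250000.

E[X] = C(35,3)·2^(1−C(3,2)) = 6545/4 ≈ 1636.250000.


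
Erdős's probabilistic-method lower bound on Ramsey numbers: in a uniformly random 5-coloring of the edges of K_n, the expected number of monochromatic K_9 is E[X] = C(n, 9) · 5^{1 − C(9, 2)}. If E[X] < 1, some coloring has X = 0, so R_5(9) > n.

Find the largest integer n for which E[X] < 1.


We need C(n, 9) · 5^{1 − 36} < 1, i.e. C(n, 9) < 5^{36 − 1} = 2910383045673370361328125.
Check values of n near the boundary:
  n = 2170: C(2170, 9) = 2891746779868845075610510; 2891746779868845075610510 < 2910383045673370361328125? YES
  n = 2171: C(2171, 9) = 2903784578674959601827205; 2903784578674959601827205 < 2910383045673370361328125? YES
  n = 2172: C(2172, 9) = 2915866900084148060642020; 2915866900084148060642020 < 2910383045673370361328125? NO
The largest n with C(n, 9) < 2910383045673370361328125 is n = 2171 (where E[X] = 580756915734991920365441/582076609134674072265625 ≈ 0.9977). Hence R_5(9) > 2171, i.e. R_5(9) ≥ 2172.

Largest n = 2171; hence R_5(9) > 2171.


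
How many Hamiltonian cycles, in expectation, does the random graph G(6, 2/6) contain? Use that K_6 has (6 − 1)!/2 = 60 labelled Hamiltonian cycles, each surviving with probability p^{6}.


K_6 has (6 − 1)!/2 = 60 labelled Hamiltonian cycles.
For each such Hamiltonian cycle H, let X_H = 1 if all 6 edges of H are present in G. Then P[X_H = 1] = p^{6} = (1/3)^{6} = 1/729.
By linearity: E[X] = Σ_H E[X_H] = 60 · p^{6} = 60 · 1/729 = 20/243.
Numerically: E[X] ≈ 0.082305.

E[X] = 60 · (1/3)^{6} = 20/243 ≈ 0.082305.


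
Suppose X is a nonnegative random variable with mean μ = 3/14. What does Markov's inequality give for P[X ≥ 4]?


μ = E[X] = 3/14, a = 4.
Markov: P[X ≥ 4] ≤ μ/a = (3/14)/4 = 3/56.
Numerically: ≈ 0.054.
(Since a = 4 > μ = 0.214, the bound 3/56 is < 1 and informative.)

P[X ≥ 4] ≤ 3/56 ≈ 0.054.


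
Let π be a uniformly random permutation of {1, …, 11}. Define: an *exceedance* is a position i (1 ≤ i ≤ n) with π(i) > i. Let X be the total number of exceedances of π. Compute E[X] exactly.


Write X = Σ_{i=1}^{11} X_i, where X_i = 1_{π(i) > i}.
For each fixed i, π(i) is uniform over {1, …, 11} (marginal of a uniform permutation), so P[π(i) > i] = (n − i)/n. Summing: Σ_{i=1}^{11} (n − i)/n = (0 + 1 + … + 10)/11 = 11(11 − 1)/(2·11) = (11 − 1)/2.
Hence E[X] = Σ_{i=1}^{11} (11 − i)/11 = 5 ≈ 5.000000.

E[X] = 5 = 5.000000.


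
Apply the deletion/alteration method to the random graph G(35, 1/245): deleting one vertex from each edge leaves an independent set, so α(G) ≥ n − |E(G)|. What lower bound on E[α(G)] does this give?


E[|E(G)|] = C(35, 2)·p = 595 · (1/245) = 17/7.
E[α(G)] ≥ n − E[|E(G)|] = 35 − 17/7 = 228/7.
Numerically: ≈ 32.571429.
(This is only a lower bound; the true E[α(G)] may be larger.)

E[α(G)] ≥ 228/7 ≈ 32.571429.


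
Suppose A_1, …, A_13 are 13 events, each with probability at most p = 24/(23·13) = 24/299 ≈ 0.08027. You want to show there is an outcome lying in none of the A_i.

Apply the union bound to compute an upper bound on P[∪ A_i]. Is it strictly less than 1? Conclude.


Union bound: P[∪_{i=1}^{13} A_i] ≤ Σ_i P[A_i] ≤ 13·p = 13·(24/299) = 24/23.
Numerically: 24/23 ≈ 1.04348.
Is 24/23 < 1? NO.
Since the bound 24/23 is ≥ 1, the union bound is uninformative here; it does NOT by itself certify existence.

13·p = 24/23 ≈ 1.04348; existence NOT certified by the union bound.


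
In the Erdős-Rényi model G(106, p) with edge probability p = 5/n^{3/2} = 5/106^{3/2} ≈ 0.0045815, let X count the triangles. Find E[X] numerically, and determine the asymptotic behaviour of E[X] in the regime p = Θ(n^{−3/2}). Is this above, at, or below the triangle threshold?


Number of potential triangles: C(106, 3) = 192920.
Each occurs with probability p³ ≈ (0.0045815)³ ≈ 9.6168672e-08.
By linearity: E[X] = C(106, 3)·p³ ≈ 192920 · 9.6168672e-08 ≈ 0.01855.
Since α = 3/2 > 1, p = c/n^{3/2} = o(1/n) is below the triangle threshold p ~ 1/n. Asymptotically E[X] ~ (c³/6)·n^{3(1−α)} = (5³/6)·n^{-1.5} → 0, so by Markov's inequality G has no triangles w.h.p.

E[X] ≈ 0.01855; in regime p = Θ(1/n^{3/2}) E[X] tends to 0 (below the triangle threshold p ~ 1/n).


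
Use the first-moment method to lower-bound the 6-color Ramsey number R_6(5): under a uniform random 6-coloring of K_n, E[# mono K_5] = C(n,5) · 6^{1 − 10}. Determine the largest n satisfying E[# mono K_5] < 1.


We need C(n, 5) · 6^{1 − 10} < 1, i.e. C(n, 5) < 6^{10 − 1} = 10077696.
Check values of n near the boundary:
  n = 61: C(61, 5) = 5949147; 5949147 < 10077696? YES
  n = 62: C(62, 5) = 6471002; 6471002 < 10077696? YES
  n = 63: C(63, 5) = 7028847; 7028847 < 10077696? YES
  n = 64: C(64, 5) = 7624512; 7624512 < 10077696? YES
  n = 65: C(65, 5) = 8259888; 8259888 < 10077696? YES
  n = 66: C(66, 5) = 8936928; 8936928 < 10077696? YES
  n = 67: C(67, 5) = 9657648; 9657648 < 10077696? YES
  n = 68: C(68, 5) = 10424128; 10424128 < 10077696? NO
The largest n with C(n, 5) < 10077696 is n = 67 (where E[X] = 67067/69984 ≈ 0.9583190). Hence R_6(5) > 67, i.e. R_6(5) ≥ 68.

Largest n = 67; hence R_6(5) > 67.


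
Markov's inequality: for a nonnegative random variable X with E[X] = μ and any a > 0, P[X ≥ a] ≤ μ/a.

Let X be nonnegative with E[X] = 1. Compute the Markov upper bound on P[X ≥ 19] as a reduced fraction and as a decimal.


μ = E[X] = 1, a = 19.
Markov: P[X ≥ 19] ≤ μ/a = (1)/19 = 1/19.
Numerically: ≈ 0.053.
(Since a = 19 > μ = 1.000, the bound 1/19 is < 1 and informative.)

P[X ≥ 19] ≤ 1/19 ≈ 0.053.


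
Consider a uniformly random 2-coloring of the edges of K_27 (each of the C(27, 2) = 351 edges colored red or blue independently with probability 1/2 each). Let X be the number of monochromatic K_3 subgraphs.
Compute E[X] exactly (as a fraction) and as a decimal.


Let X = Σ_S X_S over the C(27, 3) = 2925 subsets S of size 3, where X_S = 1 if the K_3 on S is monochromatic.
For a fixed S, the K_3 on S has C(3, 2) = 3 edges. P[all 3 edges red] = (1/2)^3, and likewise for blue, so P[monochromatic] = 2·(1/2)^3 = 2^{1 − 3} = 1/4.
By linearity of expectation: E[X] = C(27, 3) · 2^{1 − 3} = 2925 · 1/4 = 2925/4.
Numerically: E[X] ≈ 731.250000.

E[X] = C(27,3)·2^(1−C(3,2)) = 2925/4 ≈ 731.250000.


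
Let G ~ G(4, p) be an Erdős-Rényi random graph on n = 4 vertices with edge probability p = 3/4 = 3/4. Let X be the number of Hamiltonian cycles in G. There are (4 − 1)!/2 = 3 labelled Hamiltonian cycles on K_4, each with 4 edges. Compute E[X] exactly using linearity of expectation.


K_4 has (4 − 1)!/2 = 3 labelled Hamiltonian cycles.
For each such Hamiltonian cycle H, let X_H = 1 if all 4 edges of H are present in G. Then P[X_H = 1] = p^{4} = (3/4)^{4} = 81/256.
By linearity of expectation: E[X] = Σ_H E[X_H] = 3 · p^{4} = 3 · 81/256 = 243/256.
Numerically: E[X] ≈ 0.9492.

E[X] = 3 · (3/4)^{4} = 243/256 ≈ 0.9492.


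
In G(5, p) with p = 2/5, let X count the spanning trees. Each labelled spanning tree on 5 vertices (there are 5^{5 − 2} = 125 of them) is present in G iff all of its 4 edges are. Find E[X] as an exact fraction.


K_5 has 5^{5 − 2} = 125 labelled spanning trees.
For each such spanning tree H, let X_H = 1 if all 4 edges of H are present in G. Then P[X_H = 1] = p^{4} = (2/5)^{4} = 16/625.
Summing the indicators: E[X] = Σ_H E[X_H] = 125 · p^{4} = 125 · 16/625 = 16/5.
Numerically: E[X] ≈ 3.2.

E[X] = 125 · (2/5)^{4} = 16/5 ≈ 3.2.


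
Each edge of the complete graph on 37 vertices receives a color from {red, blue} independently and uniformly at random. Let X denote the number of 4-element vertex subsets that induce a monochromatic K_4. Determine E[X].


Let X = Σ_S X_S over the C(37, 4) = 66045 subsets S of size 4, where X_S = 1 if the K_4 on S is monochromatic.
For a fixed S, the K_4 on S has C(4, 2) = 6 edges. P[all 6 edges red] = (1/2)^6, and likewise for blue, so P[monochromatic] = 2·(1/2)^6 = 2^{1 − 6} = 1/32.
By linearity of expectation: E[X] = C(37, 4) · 2^{1 − 6} = 66045 · 1/32 = 66045/32.
Numerically: E[X] ≈ 2063.906.

E[X] = C(37,4)·2^(1−C(4,2)) = 66045/32 ≈ 2063.906.


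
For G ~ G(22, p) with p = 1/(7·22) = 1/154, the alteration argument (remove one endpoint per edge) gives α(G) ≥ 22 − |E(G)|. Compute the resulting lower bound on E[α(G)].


E[|E(G)|] = C(22, 2)·p = 231 · (1/154) = 3/2.
E[α(G)] ≥ n − E[|E(G)|] = 22 − 3/2 = 41/2.
Numerically: ≈ 20.500.
(This is only a lower bound; the true E[α(G)] may be larger.)

E[α(G)] ≥ 41/2 ≈ 20.500.


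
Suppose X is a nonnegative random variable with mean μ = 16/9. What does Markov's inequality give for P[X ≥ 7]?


μ = E[X] = 16/9, a = 7.
Markov: P[X ≥ 7] ≤ μ/a = (16/9)/7 = 16/63.
Numerically: ≈ 0.2540.
(Since a = 7 > μ = 1.7778, the bound 16/63 is < 1 and informative.)

P[X ≥ 7] ≤ 16/63 ≈ 0.2540.


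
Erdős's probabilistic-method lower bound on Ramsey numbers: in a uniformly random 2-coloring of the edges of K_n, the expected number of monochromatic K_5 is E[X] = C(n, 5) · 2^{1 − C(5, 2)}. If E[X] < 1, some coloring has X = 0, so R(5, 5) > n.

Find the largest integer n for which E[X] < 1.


We need C(n, 5) · 2^{1 − 10} < 1, i.e. C(n, 5) < 2^{10 − 1} = 512.
Check values of n near the boundary:
  n = 7: C(7, 5) = 21; 21 < 512? YES
  n = 8: C(8, 5) = 56; 56 < 512? YES
  n = 9: C(9, 5) = 126; 126 < 512? YES
  n = 10: C(10, 5) = 252; 252 < 512? YES
  n = 11: C(11, 5) = 462; 462 < 512? YES
  n = 12: C(12, 5) = 792; 792 < 512? NO
The largest n with C(n, 5) < 512 is n = 11 (where E[X] = 231/256 ≈ 0.9023). Hence R(5, 5) > 11, i.e. R(5, 5) ≥ 12.

Largest n = 11; hence R(5, 5) > 11.


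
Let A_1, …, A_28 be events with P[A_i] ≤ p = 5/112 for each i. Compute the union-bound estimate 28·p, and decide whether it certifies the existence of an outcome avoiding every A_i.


Union bound: P[∪_{i=1}^{28} A_i] ≤ Σ_i P[A_i] ≤ 28·p = 28·(5/112) = 5/4.
Numerically: 5/4 ≈ 1.25000.
Is 5/4 < 1? NO.
Since the bound 5/4 is ≥ 1, the union bound is uninformative here; it does NOT by itself certify existence.

28·p = 5/4 ≈ 1.25000; existence NOT certified by the union bound.


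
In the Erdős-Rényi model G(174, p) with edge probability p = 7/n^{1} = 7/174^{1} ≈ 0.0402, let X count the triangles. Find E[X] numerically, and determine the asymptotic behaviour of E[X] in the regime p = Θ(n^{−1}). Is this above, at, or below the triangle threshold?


Number of potential triangles: C(174, 3) = 862924.
Each occurs with probability p³ ≈ (0.0402)³ ≈ 6.51098e-05.
By linearity: E[X] = C(174, 3)·p³ ≈ 862924 · 6.51098e-05 ≈ 56.185.
Here α = 1, so p = 7/n is exactly at the triangle threshold p ~ 1/n. Asymptotically E[X] → c³/6 = 7³/6 = 343/6 ≈ 57.167, a bounded constant. In this regime the triangle count is asymptotically Poisson(c³/6).

E[X] ≈ 56.185; in regime p = Θ(1/n^{1}) E[X] stays bounded (at the triangle threshold p ~ 1/n).


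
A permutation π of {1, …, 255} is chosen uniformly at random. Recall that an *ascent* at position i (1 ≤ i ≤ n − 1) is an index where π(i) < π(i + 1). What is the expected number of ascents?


Write X = Σ X_I over i = 1, …, 254, with X_I the indicator of one ascent.
There are 254 indicators.
For each fixed i, the pair (π(i), π(i+1)) is a uniformly random ordered pair of distinct values from {1, …, 255}; by symmetry P[π(i) < π(i+1)] = 1/2.
By linearity: E[X] = 254 · (1/2) = (255 − 1) · (1/2) = 127 ≈ 127.000.

E[X] = 127 = 127.000.


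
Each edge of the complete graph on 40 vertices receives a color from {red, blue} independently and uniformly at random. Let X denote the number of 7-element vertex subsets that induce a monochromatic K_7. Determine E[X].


Let X = Σ_S X_S over the C(40, 7) = 18643560 subsets S of size 7, where X_S = 1 if the K_7 on S is monochromatic.
For a fixed S, the K_7 on S has C(7, 2) = 21 edges. P[all 21 edges red] = (1/2)^21, and likewise for blue, so P[monochromatic] = 2·(1/2)^21 = 2^{1 − 21} = 1/1048576.
By linearity of expectation: E[X] = C(40, 7) · 2^{1 − 21} = 18643560 · 1/1048576 = 2330445/131072.
Numerically: E[X] ≈ 17.7799.

E[X] = C(40,7)·2^(1−C(7,2)) = 2330445/131072 ≈ 17.7799.


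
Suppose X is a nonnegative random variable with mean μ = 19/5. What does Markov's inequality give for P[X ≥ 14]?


μ = E[X] = 19/5, a = 14.
Markov: P[X ≥ 14] ≤ μ/a = (19/5)/14 = 19/70.
Numerically: ≈ 0.2714.
(Since a = 14 > μ = 3.8000, the bound 19/70 is < 1 and informative.)

P[X ≥ 14] ≤ 19/70 ≈ 0.2714.


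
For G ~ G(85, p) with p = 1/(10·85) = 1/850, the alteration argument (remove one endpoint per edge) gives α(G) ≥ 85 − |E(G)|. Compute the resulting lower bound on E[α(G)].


E[|E(G)|] = C(85, 2)·p = 3570 · (1/850) = 21/5.
E[α(G)] ≥ n − E[|E(G)|] = 85 − 21/5 = 404/5.
Numerically: ≈ 80.80000.
(This is only a lower bound; the true E[α(G)] may be larger.)

E[α(G)] ≥ 404/5 ≈ 80.80000.


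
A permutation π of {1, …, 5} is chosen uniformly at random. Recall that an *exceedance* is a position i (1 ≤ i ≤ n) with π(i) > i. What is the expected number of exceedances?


Write X = Σ_{i=1}^{5} X_i, where X_i = 1_{π(i) > i}.
For each fixed i, π(i) is uniform over {1, …, 5} (marginal of a uniform permutation), so P[π(i) > i] = (n − i)/n. Summing: Σ_{i=1}^{5} (n − i)/n = (0 + 1 + … + 4)/5 = 5(5 − 1)/(2·5) = (5 − 1)/2.
Hence E[X] = Σ_{i=1}^{5} (5 − i)/5 = 2 ≈ 2.000000.

E[X] = 2 = 2.000000.


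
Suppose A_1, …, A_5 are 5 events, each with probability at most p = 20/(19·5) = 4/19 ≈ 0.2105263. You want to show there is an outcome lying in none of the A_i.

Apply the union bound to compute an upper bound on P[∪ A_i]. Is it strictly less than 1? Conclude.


Union bound: P[∪_{i=1}^{5} A_i] ≤ Σ_i P[A_i] ≤ 5·p = 5·(4/19) = 20/19.
Numerically: 20/19 ≈ 1.0526316.
Is 20/19 < 1? NO.
Since the bound 20/19 is ≥ 1, the union bound is uninformative here; it does NOT by itself certify existence.

5·p = 20/19 ≈ 1.0526316; existence NOT certified by the union bound.


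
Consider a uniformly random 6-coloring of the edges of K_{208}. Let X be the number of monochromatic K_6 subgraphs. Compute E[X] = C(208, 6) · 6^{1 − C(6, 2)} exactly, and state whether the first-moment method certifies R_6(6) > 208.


E[X] = C(208, 6) · 6^{1 − 15} = 104579959848 · 6^{−14} = 104579959848/78364164096.
As a reduced fraction: E[X] = 4357498327/3265173504 ≈ 1.335.
Is E[X] < 1? NO.
Since E[X] ≥ 1, the first-moment bound is inconclusive at n = 208; it does NOT by itself certify R_6(6) > 208.

E[X] = 4357498327/3265173504 ≈ 1.335; E[X] ≥ 1; first-moment method inconclusive here.


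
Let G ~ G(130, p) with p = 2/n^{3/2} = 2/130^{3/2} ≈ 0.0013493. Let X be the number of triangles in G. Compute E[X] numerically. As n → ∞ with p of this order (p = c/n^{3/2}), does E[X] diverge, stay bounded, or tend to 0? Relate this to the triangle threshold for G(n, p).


Number of potential triangles: C(130, 3) = 357760.
Each occurs with probability p³ ≈ (0.0013493)³ ≈ 2.4566591e-09.
By linearity: E[X] = C(130, 3)·p³ ≈ 357760 · 2.4566591e-09 ≈ 0.00088.
Since α = 3/2 > 1, p = c/n^{3/2} = o(1/n) is below the triangle threshold p ~ 1/n. Asymptotically E[X] ~ (c³/6)·n^{3(1−α)} = (2³/6)·n^{-1.5} → 0, so by Markov's inequality G has no triangles w.h.p.

E[X] ≈ 0.00088; in regime p = Θ(1/n^{3/2}) E[X] tends to 0 (below the triangle threshold p ~ 1/n).


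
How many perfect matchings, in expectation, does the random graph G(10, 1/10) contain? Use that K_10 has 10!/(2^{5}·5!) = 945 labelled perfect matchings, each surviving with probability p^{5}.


K_10 has 10!/(2^{5}·5!) = 945 labelled perfect matchings.
For each such perfect matching H, let X_H = 1 if all 5 edges of H are present in G. Then P[X_H = 1] = p^{5} = (1/10)^{5} = 1/100000.
By linearity: E[X] = Σ_H E[X_H] = 945 · p^{5} = 945 · 1/100000 = 189/20000.
Numerically: E[X] ≈ 0.00945.

E[X] = 945 · (1/10)^{5} = 189/20000 ≈ 0.00945.


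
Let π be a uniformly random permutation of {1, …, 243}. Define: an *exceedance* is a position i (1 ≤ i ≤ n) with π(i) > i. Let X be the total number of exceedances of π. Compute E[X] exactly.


Write X = Σ_{i=1}^{243} X_i, where X_i = 1_{π(i) > i}.
For each fixed i, π(i) is uniform over {1, …, 243} (marginal of a uniform permutation), so P[π(i) > i] = (n − i)/n. Summing: Σ_{i=1}^{243} (n − i)/n = (0 + 1 + … + 242)/243 = 243(243 − 1)/(2·243) = (243 − 1)/2.
Hence E[X] = Σ_{i=1}^{243} (243 − i)/243 = 121 ≈ 121.00000.

E[X] = 121 = 121.00000.


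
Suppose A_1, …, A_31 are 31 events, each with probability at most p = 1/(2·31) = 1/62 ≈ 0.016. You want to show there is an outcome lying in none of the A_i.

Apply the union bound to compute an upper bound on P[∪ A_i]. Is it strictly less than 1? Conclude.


Union bound: P[∪_{i=1}^{31} A_i] ≤ Σ_i P[A_i] ≤ 31·p = 31·(1/62) = 1/2.
Numerically: 1/2 ≈ 0.500.
Is 1/2 < 1? YES.
Since P[∪ A_i] ≤ 1/2 < 1, the complement has P[∩ A_i^c] ≥ 1 − 1/2 = 1/2 > 0, so some outcome avoids every A_i.

31·p = 1/2 ≈ 0.500; existence CERTIFIED by the union bound.


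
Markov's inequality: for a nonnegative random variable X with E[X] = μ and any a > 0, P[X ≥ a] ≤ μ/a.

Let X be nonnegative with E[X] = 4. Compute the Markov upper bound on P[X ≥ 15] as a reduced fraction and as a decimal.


μ = E[X] = 4, a = 15.
Markov: P[X ≥ 15] ≤ μ/a = (4)/15 = 4/15.
Numerically: ≈ 0.2667.
(Since a = 15 > μ = 4.0000, the bound 4/15 is < 1 and informative.)

P[X ≥ 15] ≤ 4/15 ≈ 0.2667.


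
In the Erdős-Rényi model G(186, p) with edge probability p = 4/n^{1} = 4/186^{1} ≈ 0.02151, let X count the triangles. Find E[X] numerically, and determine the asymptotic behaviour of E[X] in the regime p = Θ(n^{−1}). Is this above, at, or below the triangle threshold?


Number of potential triangles: C(186, 3) = 1055240.
Each occurs with probability p³ ≈ (0.02151)³ ≈ 9.945833e-06.
By linearity: E[X] = C(186, 3)·p³ ≈ 1055240 · 9.945833e-06 ≈ 10.4952.
Here α = 1, so p = 4/n is exactly at the triangle threshold p ~ 1/n. Asymptotically E[X] → c³/6 = 4³/6 = 32/3 ≈ 10.6667, a bounded constant. In this regime the triangle count is asymptotically Poisson(c³/6).

E[X] ≈ 10.4952; in regime p = Θ(1/n^{1}) E[X] stays bounded (at the triangle threshold p ~ 1/n).


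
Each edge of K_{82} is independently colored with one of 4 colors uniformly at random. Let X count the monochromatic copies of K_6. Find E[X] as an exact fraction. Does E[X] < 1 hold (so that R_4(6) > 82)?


E[X] = C(82, 6) · 4^{1 − 15} = 350161812 · 4^{−14} = 350161812/268435456.
As a reduced fraction: E[X] = 87540453/67108864 ≈ 1.30445.
Is E[X] < 1? NO.
Since E[X] ≥ 1, the first-moment bound is inconclusive at n = 82; it does NOT by itself certify R_4(6) > 82.

E[X] = 87540453/67108864 ≈ 1.30445; E[X] ≥ 1; first-moment method inconclusive here.


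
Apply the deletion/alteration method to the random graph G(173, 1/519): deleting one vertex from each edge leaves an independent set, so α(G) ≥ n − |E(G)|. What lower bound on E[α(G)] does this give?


E[|E(G)|] = C(173, 2)·p = 14878 · (1/519) = 86/3.
E[α(G)] ≥ n − E[|E(G)|] = 173 − 86/3 = 433/3.
Numerically: ≈ 144.333.
(This is only a lower bound; the true E[α(G)] may be larger.)

E[α(G)] ≥ 433/3 ≈ 144.333.


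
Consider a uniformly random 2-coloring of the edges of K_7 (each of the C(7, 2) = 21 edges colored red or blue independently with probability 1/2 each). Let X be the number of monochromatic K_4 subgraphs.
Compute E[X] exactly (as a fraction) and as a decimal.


Let X = Σ_S X_S over the C(7, 4) = 35 subsets S of size 4, where X_S = 1 if the K_4 on S is monochromatic.
For a fixed S, the K_4 on S has C(4, 2) = 6 edges. P[all 6 edges red] = (1/2)^6, and likewise for blue, so P[monochromatic] = 2·(1/2)^6 = 2^{1 − 6} = 1/32.
Summing: E[X] = C(7, 4) · 2^{1 − 6} = 35 · 1/32 = 35/32.
Numerically: E[X] ≈ 1.0938.

E[X] = C(7,4)·2^(1−C(4,2)) = 35/32 ≈ 1.0938.


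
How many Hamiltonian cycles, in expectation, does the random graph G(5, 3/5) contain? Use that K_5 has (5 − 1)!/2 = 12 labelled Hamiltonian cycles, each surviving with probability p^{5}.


K_5 has (5 − 1)!/2 = 12 labelled Hamiltonian cycles.
For each such Hamiltonian cycle H, let X_H = 1 if all 5 edges of H are present in G. Then P[X_H = 1] = p^{5} = (3/5)^{5} = 243/3125.
By linearity of expectation: E[X] = Σ_H E[X_H] = 12 · p^{5} = 12 · 243/3125 = 2916/3125.
Numerically: E[X] ≈ 0.93312.

E[X] = 12 · (3/5)^{5} = 2916/3125 ≈ 0.93312.


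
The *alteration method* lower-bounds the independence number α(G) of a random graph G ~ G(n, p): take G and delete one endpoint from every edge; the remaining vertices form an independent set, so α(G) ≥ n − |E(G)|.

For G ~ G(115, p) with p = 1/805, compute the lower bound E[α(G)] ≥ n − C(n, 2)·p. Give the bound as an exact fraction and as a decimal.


E[|E(G)|] = C(115, 2)·p = 6555 · (1/805) = 57/7.
E[α(G)] ≥ n − E[|E(G)|] = 115 − 57/7 = 748/7.
Numerically: ≈ 106.857.
(This is only a lower bound; the true E[α(G)] may be larger.)

E[α(G)] ≥ 748/7 ≈ 106.857.


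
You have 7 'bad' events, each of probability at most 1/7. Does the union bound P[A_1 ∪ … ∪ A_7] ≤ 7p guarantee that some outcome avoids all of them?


Union bound: P[∪_{i=1}^{7} A_i] ≤ Σ_i P[A_i] ≤ 7·p = 7·(1/7) = 1.
Numerically: 1 ≈ 1.0000.
Is 1 < 1? NO.
Since the bound 1 is ≥ 1, the union bound is uninformative here; it does NOT by itself certify existence.

7·p = 1 ≈ 1.0000; existence NOT certified by the union bound.


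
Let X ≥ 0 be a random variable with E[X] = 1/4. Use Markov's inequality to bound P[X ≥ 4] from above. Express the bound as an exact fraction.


μ = E[X] = 1/4, a = 4.
Markov: P[X ≥ 4] ≤ μ/a = (1/4)/4 = 1/16.
Numerically: ≈ 0.062500.
(Since a = 4 > μ = 0.250000, the bound 1/16 is < 1 and informative.)

P[X ≥ 4] ≤ 1/16 ≈ 0.062500.


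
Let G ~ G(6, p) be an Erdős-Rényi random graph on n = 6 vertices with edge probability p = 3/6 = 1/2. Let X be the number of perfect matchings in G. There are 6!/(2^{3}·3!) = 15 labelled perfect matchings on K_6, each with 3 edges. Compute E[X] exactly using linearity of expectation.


K_6 has 6!/(2^{3}·3!) = 15 labelled perfect matchings.
For each such perfect matching H, let X_H = 1 if all 3 edges of H are present in G. Then P[X_H = 1] = p^{3} = (1/2)^{3} = 1/8.
By linearity of expectation: E[X] = Σ_H E[X_H] = 15 · p^{3} = 15 · 1/8 = 15/8.
Numerically: E[X] ≈ 1.875.

E[X] = 15 · (1/2)^{3} = 15/8 ≈ 1.875.


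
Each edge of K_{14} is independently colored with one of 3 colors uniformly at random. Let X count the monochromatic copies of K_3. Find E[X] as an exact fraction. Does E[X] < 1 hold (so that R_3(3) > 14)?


E[X] = C(14, 3) · 3^{1 − 3} = 364 · 3^{−2} = 364/9.
As a reduced fraction: E[X] = 364/9 ≈ 40.444444.
Is E[X] < 1? NO.
Since E[X] ≥ 1, the first-moment bound is inconclusive at n = 14; it does NOT by itself certify R_3(3) > 14.

E[X] = 364/9 ≈ 40.444444; E[X] ≥ 1; first-moment method inconclusive here.


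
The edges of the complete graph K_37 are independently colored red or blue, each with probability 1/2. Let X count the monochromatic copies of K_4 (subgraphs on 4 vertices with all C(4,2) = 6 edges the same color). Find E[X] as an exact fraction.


Let X = Σ_S X_S over the C(37, 4) = 66045 subsets S of size 4, where X_S = 1 if the K_4 on S is monochromatic.
For a fixed S, the K_4 on S has C(4, 2) = 6 edges. P[all 6 edges red] = (1/2)^6, and likewise for blue, so P[monochromatic] = 2·(1/2)^6 = 2^{1 − 6} = 1/32.
Summing: E[X] = C(37, 4) · 2^{1 − 6} = 66045 · 1/32 = 66045/32.
Numerically: E[X] ≈ 2063.906.

E[X] = C(37,4)·2^(1−C(4,2)) = 66045/32 ≈ 2063.906.


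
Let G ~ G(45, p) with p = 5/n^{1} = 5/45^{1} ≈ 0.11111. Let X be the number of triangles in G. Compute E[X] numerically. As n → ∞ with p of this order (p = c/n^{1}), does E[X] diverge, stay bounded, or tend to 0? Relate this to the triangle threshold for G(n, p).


Number of potential triangles: C(45, 3) = 14190.
Each occurs with probability p³ ≈ (0.11111)³ ≈ 1.3717421e-03.
By linearity: E[X] = C(45, 3)·p³ ≈ 14190 · 1.3717421e-03 ≈ 19.46502.
Here α = 1, so p = 5/n is exactly at the triangle threshold p ~ 1/n. Asymptotically E[X] → c³/6 = 5³/6 = 125/6 ≈ 20.83333, a bounded constant. In this regime the triangle count is asymptotically Poisson(c³/6).

E[X] ≈ 19.46502; in regime p = Θ(1/n^{1}) E[X] stays bounded (at the triangle threshold p ~ 1/n).


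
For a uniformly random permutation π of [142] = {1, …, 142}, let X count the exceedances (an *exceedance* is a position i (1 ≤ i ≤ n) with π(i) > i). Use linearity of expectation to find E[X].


Write X = Σ_{i=1}^{142} X_i, where X_i = 1_{π(i) > i}.
For each fixed i, π(i) is uniform over {1, …, 142} (marginal of a uniform permutation), so P[π(i) > i] = (n − i)/n. Summing: Σ_{i=1}^{142} (n − i)/n = (0 + 1 + … + 141)/142 = 142(142 − 1)/(2·142) = (142 − 1)/2.
Hence E[X] = Σ_{i=1}^{142} (142 − i)/142 = 141/2 ≈ 70.50000.

E[X] = 141/2 = 70.50000.


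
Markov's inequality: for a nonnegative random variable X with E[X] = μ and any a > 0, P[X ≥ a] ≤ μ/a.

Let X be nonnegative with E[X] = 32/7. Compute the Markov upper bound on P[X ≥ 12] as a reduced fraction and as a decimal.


μ = E[X] = 32/7, a = 12.
Markov: P[X ≥ 12] ≤ μ/a = (32/7)/12 = 8/21.
Numerically: ≈ 0.380952.
(Since a = 12 > μ = 4.571429, the bound 8/21 is < 1 and informative.)

P[X ≥ 12] ≤ 8/21 ≈ 0.380952.


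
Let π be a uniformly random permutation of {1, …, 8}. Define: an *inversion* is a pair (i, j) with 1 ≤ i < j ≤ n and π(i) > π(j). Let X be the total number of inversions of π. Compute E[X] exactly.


Write X = Σ X_I over the C(8, 2) = 28 pairs i < j, with X_I the indicator of one inversion.
There are 28 indicators.
For each fixed pair i < j, the values π(i) and π(j) are two distinct elements of {1, …, 8} in uniformly random order; by symmetry P[π(i) > π(j)] = 1/2.
By linearity: E[X] = 28 · (1/2) = C(8, 2) · (1/2) = 28/2 = 14 ≈ 14.000000.

E[X] = 14 = 14.000000.


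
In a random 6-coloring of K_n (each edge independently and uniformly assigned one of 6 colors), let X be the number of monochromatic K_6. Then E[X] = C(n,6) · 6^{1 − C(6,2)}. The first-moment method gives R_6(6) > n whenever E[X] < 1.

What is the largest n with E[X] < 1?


We need C(n, 6) · 6^{1 − 15} < 1, i.e. C(n, 6) < 6^{15 − 1} = 78364164096.
Check values of n near the boundary:
  n = 196: C(196, 6) = 72887293024; 72887293024 < 78364164096? YES
  n = 197: C(197, 6) = 75176946208; 75176946208 < 78364164096? YES
  n = 198: C(198, 6) = 77526225777; 77526225777 < 78364164096? YES
  n = 199: C(199, 6) = 79936367511; 79936367511 < 78364164096? NO
  n = 200: C(200, 6) = 82408626300; 82408626300 < 78364164096? NO
  n = 201: C(201, 6) = 84944276340; 84944276340 < 78364164096? NO
The largest n with C(n, 6) < 78364164096 is n = 198 (where E[X] = 25842075259/26121388032 ≈ 0.989307). Hence R_6(6) > 198, i.e. R_6(6) ≥ 199.

Largest n = 198; hence R_6(6) > 198.


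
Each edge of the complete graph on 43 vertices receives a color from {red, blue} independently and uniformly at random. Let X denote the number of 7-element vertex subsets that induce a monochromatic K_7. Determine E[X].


Let X = Σ_S X_S over the C(43, 7) = 32224114 subsets S of size 7, where X_S = 1 if the K_7 on S is monochromatic.
For a fixed S, the K_7 on S has C(7, 2) = 21 edges. P[all 21 edges red] = (1/2)^21, and likewise for blue, so P[monochromatic] = 2·(1/2)^21 = 2^{1 − 21} = 1/1048576.
Summing: E[X] = C(43, 7) · 2^{1 − 21} = 32224114 · 1/1048576 = 16112057/524288.
Numerically: E[X] ≈ 30.7313.

E[X] = C(43,7)·2^(1−C(7,2)) = 16112057/524288 ≈ 30.7313.


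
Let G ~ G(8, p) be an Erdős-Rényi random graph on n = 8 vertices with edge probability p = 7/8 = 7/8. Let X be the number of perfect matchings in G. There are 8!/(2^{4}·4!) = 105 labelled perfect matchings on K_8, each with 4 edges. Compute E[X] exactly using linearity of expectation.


K_8 has 8!/(2^{4}·4!) = 105 labelled perfect matchings.
For each such perfect matching H, let X_H = 1 if all 4 edges of H are present in G. Then P[X_H = 1] = p^{4} = (7/8)^{4} = 2401/4096.
Summing the indicators: E[X] = Σ_H E[X_H] = 105 · p^{4} = 105 · 2401/4096 = 252105/4096.
Numerically: E[X] ≈ 61.5.

E[X] = 105 · (7/8)^{4} = 252105/4096 ≈ 61.5.


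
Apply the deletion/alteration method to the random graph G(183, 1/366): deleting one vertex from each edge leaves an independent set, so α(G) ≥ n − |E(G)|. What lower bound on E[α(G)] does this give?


E[|E(G)|] = C(183, 2)·p = 16653 · (1/366) = 91/2.
E[α(G)] ≥ n − E[|E(G)|] = 183 − 91/2 = 275/2.
Numerically: ≈ 137.500.
(This is only a lower bound; the true E[α(G)] may be larger.)

E[α(G)] ≥ 275/2 ≈ 137.500.


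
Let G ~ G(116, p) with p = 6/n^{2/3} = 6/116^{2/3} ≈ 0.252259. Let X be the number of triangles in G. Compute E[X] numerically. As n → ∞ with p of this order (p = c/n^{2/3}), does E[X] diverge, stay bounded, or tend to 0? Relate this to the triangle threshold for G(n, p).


Number of potential triangles: C(116, 3) = 253460.
Each occurs with probability p³ ≈ (0.252259)³ ≈ 1.60523187e-02.
By linearity: E[X] = C(116, 3)·p³ ≈ 253460 · 1.60523187e-02 ≈ 4068.620690.
Since α = 2/3 < 1, p = c/n^{2/3} ≫ 1/n is above the triangle threshold p ~ 1/n. Asymptotically E[X] ~ (c³/6)·n^{3(1−α)} = (6³/6)·n^{1} → ∞; triangles are abundant w.h.p.

E[X] ≈ 4068.620690; in regime p = Θ(1/n^{2/3}) E[X] diverges (above the triangle threshold p ~ 1/n).


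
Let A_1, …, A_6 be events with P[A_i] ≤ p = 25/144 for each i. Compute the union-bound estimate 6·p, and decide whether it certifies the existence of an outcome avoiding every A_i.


Union bound: P[∪_{i=1}^{6} A_i] ≤ Σ_i P[A_i] ≤ 6·p = 6·(25/144) = 25/24.
Numerically: 25/24 ≈ 1.0417.
Is 25/24 < 1? NO.
Since the bound 25/24 is ≥ 1, the union bound is uninformative here; it does NOT by itself certify existence.

6·p = 25/24 ≈ 1.0417; existence NOT certified by the union bound.


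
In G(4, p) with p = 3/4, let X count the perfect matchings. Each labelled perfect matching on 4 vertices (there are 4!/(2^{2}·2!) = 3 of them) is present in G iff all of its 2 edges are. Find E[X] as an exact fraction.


K_4 has 4!/(2^{2}·2!) = 3 labelled perfect matchings.
For each such perfect matching H, let X_H = 1 if all 2 edges of H are present in G. Then P[X_H = 1] = p^{2} = (3/4)^{2} = 9/16.
By linearity of expectation: E[X] = Σ_H E[X_H] = 3 · p^{2} = 3 · 9/16 = 27/16.
Numerically: E[X] ≈ 1.6875.

E[X] = 3 · (3/4)^{2} = 27/16 ≈ 1.6875.


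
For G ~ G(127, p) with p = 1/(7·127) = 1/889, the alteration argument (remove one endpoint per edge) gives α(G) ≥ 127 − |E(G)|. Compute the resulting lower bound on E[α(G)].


E[|E(G)|] = C(127, 2)·p = 8001 · (1/889) = 9.
E[α(G)] ≥ n − E[|E(G)|] = 127 − 9 = 118.
Numerically: ≈ 118.0000.
(This is only a lower bound; the true E[α(G)] may be larger.)

E[α(G)] ≥ 118 ≈ 118.0000.


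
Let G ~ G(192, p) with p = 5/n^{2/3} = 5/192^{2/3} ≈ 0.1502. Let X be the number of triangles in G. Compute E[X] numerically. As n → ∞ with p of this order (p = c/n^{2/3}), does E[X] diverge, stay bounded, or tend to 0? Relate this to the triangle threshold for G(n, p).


Number of potential triangles: C(192, 3) = 1161280.
Each occurs with probability p³ ≈ (0.1502)³ ≈ 3.390842e-03.
By linearity: E[X] = C(192, 3)·p³ ≈ 1161280 · 3.390842e-03 ≈ 3937.7170.
Since α = 2/3 < 1, p = c/n^{2/3} ≫ 1/n is above the triangle threshold p ~ 1/n. Asymptotically E[X] ~ (c³/6)·n^{3(1−α)} = (5³/6)·n^{1} → ∞; triangles are abundant w.h.p.

E[X] ≈ 3937.7170; in regime p = Θ(1/n^{2/3}) E[X] diverges (above the triangle threshold p ~ 1/n).


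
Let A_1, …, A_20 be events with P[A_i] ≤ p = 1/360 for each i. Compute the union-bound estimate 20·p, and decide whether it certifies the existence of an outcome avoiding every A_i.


Union bound: P[∪_{i=1}^{20} A_i] ≤ Σ_i P[A_i] ≤ 20·p = 20·(1/360) = 1/18.
Numerically: 1/18 ≈ 0.055556.
Is 1/18 < 1? YES.
Since P[∪ A_i] ≤ 1/18 < 1, the complement has P[∩ A_i^c] ≥ 1 − 1/18 = 17/18 > 0, so some outcome avoids every A_i.

20·p = 1/18 ≈ 0.055556; existence CERTIFIED by the union bound.


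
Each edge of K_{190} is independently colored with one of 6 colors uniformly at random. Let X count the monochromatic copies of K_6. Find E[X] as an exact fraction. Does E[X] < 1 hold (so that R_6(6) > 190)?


E[X] = C(190, 6) · 6^{1 − 15} = 60334683255 · 6^{−14} = 60334683255/78364164096.
As a reduced fraction: E[X] = 6703853695/8707129344 ≈ 0.76993.
Is E[X] < 1? YES.
Since E[X] < 1, there exists a 6-coloring of K_{190} with no monochromatic K_6; hence R_6(6) > 190.

E[X] = 6703853695/8707129344 ≈ 0.76993; E[X] < 1, so R_6(6) > 190.


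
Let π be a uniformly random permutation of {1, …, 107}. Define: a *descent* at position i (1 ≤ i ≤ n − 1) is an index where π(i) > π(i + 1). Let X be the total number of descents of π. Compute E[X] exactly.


Write X = Σ X_I over i = 1, …, 106, with X_I the indicator of one descent.
There are 106 indicators.
For each fixed i, the pair (π(i), π(i+1)) is a uniformly random ordered pair of distinct values from {1, …, 107}; by symmetry P[π(i) > π(i+1)] = 1/2.
By linearity: E[X] = 106 · (1/2) = (107 − 1) · (1/2) = 53 ≈ 53.000000.

E[X] = 53 = 53.000000.


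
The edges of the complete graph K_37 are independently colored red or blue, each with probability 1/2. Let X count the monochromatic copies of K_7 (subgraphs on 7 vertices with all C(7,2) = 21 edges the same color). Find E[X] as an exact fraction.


Let X = Σ_S X_S over the C(37, 7) = 10295472 subsets S of size 7, where X_S = 1 if the K_7 on S is monochromatic.
For a fixed S, the K_7 on S has C(7, 2) = 21 edges. P[all 21 edges red] = (1/2)^21, and likewise for blue, so P[monochromatic] = 2·(1/2)^21 = 2^{1 − 21} = 1/1048576.
By linearity: E[X] = C(37, 7) · 2^{1 − 21} = 10295472 · 1/1048576 = 643467/65536.
Numerically: E[X] ≈ 9.81853.

E[X] = C(37,7)·2^(1−C(7,2)) = 643467/65536 ≈ 9.81853.


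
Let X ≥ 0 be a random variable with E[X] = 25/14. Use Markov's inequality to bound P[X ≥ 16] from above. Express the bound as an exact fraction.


μ = E[X] = 25/14, a = 16.
Markov: P[X ≥ 16] ≤ μ/a = (25/14)/16 = 25/224.
Numerically: ≈ 0.111607.
(Since a = 16 > μ = 1.785714, the bound 25/224 is < 1 and informative.)

P[X ≥ 16] ≤ 25/224 ≈ 0.111607.


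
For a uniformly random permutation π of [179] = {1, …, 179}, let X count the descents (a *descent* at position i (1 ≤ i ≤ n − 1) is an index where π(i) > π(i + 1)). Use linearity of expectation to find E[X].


Write X = Σ X_I over i = 1, …, 178, with X_I the indicator of one descent.
There are 178 indicators.
For each fixed i, the pair (π(i), π(i+1)) is a uniformly random ordered pair of distinct values from {1, …, 179}; by symmetry P[π(i) > π(i+1)] = 1/2.
By linearity: E[X] = 178 · (1/2) = (179 − 1) · (1/2) = 89 ≈ 89.000000.

E[X] = 89 = 89.000000.


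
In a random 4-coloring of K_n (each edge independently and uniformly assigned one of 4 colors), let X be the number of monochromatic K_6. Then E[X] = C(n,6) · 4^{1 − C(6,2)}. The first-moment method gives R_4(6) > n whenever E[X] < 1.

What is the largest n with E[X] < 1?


We need C(n, 6) · 4^{1 − 15} < 1, i.e. C(n, 6) < 4^{15 − 1} = 268435456.
Check values of n near the boundary:
  n = 75: C(75, 6) = 201359550; 201359550 < 268435456? YES
  n = 76: C(76, 6) = 218618940; 218618940 < 268435456? YES
  n = 77: C(77, 6) = 237093780; 237093780 < 268435456? YES
  n = 78: C(78, 6) = 256851595; 256851595 < 268435456? YES
  n = 79: C(79, 6) = 277962685; 277962685 < 268435456? NO
  n = 80: C(80, 6) = 300500200; 300500200 < 268435456? NO
The largest n with C(n, 6) < 268435456 is n = 78 (where E[X] = 256851595/268435456 ≈ 0.956847). Hence R_4(6) > 78, i.e. R_4(6) ≥ 79.

Largest n = 78; hence R_4(6) > 78.


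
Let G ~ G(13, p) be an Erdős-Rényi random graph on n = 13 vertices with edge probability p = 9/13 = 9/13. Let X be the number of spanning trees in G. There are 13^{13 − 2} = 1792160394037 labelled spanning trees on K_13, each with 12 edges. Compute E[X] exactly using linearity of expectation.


K_13 has 13^{13 − 2} = 1792160394037 labelled spanning trees.
For each such spanning tree H, let X_H = 1 if all 12 edges of H are present in G. Then P[X_H = 1] = p^{12} = (9/13)^{12} = 282429536481/23298085122481.
Summing the indicators: E[X] = Σ_H E[X_H] = 1792160394037 · p^{12} = 1792160394037 · 282429536481/23298085122481 = 282429536481/13.
Numerically: E[X] ≈ 2.17253e+10.

E[X] = 1792160394037 · (9/13)^{12} = 282429536481/13 ≈ 2.17253e+10.


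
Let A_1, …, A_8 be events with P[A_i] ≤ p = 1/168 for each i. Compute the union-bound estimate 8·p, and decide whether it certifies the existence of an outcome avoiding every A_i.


Union bound: P[∪_{i=1}^{8} A_i] ≤ Σ_i P[A_i] ≤ 8·p = 8·(1/168) = 1/21.
Numerically: 1/21 ≈ 0.0476190.
Is 1/21 < 1? YES.
Since P[∪ A_i] ≤ 1/21 < 1, the complement has P[∩ A_i^c] ≥ 1 − 1/21 = 20/21 > 0, so some outcome avoids every A_i.

8·p = 1/21 ≈ 0.0476190; existence CERTIFIED by the union bound.
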